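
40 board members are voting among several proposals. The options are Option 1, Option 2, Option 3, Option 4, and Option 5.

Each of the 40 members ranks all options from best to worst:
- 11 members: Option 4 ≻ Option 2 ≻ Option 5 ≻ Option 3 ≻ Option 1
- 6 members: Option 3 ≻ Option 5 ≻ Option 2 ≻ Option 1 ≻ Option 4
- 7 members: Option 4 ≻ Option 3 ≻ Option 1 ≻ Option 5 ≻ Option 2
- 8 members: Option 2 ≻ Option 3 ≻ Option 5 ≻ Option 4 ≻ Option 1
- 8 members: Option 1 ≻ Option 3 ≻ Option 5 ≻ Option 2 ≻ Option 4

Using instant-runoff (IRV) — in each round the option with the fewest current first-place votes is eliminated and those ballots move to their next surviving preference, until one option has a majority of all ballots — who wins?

Option 2

Round 1: Option 1 8, Option 2 8, Option 3 6, Option 4 18, Option 5 0. Option 5 eliminated.
Round 2: Option 1 8, Option 2 8, Option 3 6, Option 4 18. Option 3 eliminated.
Round 3: Option 1 8, Option 2 14, Option 4 18. Option 1 eliminated.
Round 4: Option 2 22, Option 4 18. Option 2 has a majority (≥21).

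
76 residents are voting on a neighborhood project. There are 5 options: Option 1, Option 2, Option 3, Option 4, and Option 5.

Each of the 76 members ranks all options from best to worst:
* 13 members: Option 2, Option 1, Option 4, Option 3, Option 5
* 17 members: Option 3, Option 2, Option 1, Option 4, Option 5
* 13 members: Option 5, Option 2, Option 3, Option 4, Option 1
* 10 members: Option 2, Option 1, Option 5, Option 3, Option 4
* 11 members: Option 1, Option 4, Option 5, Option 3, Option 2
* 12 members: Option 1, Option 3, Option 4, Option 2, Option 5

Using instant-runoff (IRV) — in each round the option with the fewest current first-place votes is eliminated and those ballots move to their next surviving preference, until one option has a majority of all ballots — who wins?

Round 1: Option 1 23, Option 2 23, Option 3 17, Option 4 0, Option 5 13. Option 4 eliminated.
Round 2: Option 1 23, Option 2 23, Option 3 17, Option 5 13. Option 5 eliminated.
Round 3: Option 1 23, Option 2 36, Option 3 17. Option 3 eliminated.
Round 4: Option 1 23, Option 2 53. Option 2 has a majority (≥39).

Option 2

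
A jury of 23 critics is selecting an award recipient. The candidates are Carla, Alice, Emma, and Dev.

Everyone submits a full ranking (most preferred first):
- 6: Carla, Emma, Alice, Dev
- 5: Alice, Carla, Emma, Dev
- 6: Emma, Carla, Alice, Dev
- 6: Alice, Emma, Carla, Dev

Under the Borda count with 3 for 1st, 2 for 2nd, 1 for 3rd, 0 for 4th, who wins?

Carla: 6×3 + 5×2 + 6×2 + 6×1 = 46
Alice: 6×1 + 5×3 + 6×1 + 6×3 = 45
Emma: 6×2 + 5×1 + 6×3 + 6×2 = 47
Dev: 6×0 + 5×0 + 6×0 + 6×0 = 0

Emma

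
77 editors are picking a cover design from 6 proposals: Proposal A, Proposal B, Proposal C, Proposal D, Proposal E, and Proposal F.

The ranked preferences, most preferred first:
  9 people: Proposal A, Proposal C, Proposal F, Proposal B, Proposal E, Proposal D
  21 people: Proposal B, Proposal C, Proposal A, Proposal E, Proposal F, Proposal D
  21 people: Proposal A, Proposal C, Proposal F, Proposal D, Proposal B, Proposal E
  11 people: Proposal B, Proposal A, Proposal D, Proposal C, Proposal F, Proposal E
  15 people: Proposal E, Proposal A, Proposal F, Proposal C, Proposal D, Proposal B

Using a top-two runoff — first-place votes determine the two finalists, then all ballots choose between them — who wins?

Round 1 first-place votes: Proposal A 30, Proposal B 32, Proposal C 0, Proposal D 0, Proposal E 15, Proposal F 0. Proposal B and Proposal A advance.
Runoff: Proposal B is ranked above Proposal A on 32 ballots, Proposal A above Proposal B on 45.

Proposal A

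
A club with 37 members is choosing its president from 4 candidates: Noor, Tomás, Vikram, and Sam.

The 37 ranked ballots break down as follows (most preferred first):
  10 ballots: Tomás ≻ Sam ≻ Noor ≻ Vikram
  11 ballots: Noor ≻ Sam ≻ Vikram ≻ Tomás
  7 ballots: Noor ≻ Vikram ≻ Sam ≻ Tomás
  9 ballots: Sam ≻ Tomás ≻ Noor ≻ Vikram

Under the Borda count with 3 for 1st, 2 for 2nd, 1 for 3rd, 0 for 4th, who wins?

Noor: 10×1 + 11×3 + 7×3 + 9×1 = 73
Tomás: 10×3 + 11×0 + 7×0 + 9×2 = 48
Vikram: 10×0 + 11×1 + 7×2 + 9×0 = 25
Sam: 10×2 + 11×2 + 7×1 + 9×3 = 76

Sam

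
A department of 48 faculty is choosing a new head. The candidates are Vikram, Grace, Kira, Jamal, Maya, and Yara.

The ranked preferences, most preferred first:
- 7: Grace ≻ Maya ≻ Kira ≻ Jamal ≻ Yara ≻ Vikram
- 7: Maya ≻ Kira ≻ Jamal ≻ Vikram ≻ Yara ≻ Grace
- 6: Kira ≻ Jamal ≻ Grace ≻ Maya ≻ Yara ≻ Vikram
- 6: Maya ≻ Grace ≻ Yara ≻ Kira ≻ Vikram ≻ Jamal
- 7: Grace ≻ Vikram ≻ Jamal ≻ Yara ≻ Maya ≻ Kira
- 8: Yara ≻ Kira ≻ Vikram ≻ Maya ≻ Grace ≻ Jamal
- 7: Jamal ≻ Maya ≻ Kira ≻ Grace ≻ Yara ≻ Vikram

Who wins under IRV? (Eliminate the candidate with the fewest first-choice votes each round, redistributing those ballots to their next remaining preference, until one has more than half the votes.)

Round 1: Vikram 0, Grace 14, Kira 6, Jamal 7, Maya 13, Yara 8. Vikram eliminated.
Round 2: Grace 14, Kira 6, Jamal 7, Maya 13, Yara 8. Kira eliminated.
Round 3: Grace 14, Jamal 13, Maya 13, Yara 8. Yara eliminated.
Round 4: Grace 14, Jamal 13, Maya 21. Jamal eliminated.
Round 5: Grace 20, Maya 28. Maya has a majority (≥25).

Maya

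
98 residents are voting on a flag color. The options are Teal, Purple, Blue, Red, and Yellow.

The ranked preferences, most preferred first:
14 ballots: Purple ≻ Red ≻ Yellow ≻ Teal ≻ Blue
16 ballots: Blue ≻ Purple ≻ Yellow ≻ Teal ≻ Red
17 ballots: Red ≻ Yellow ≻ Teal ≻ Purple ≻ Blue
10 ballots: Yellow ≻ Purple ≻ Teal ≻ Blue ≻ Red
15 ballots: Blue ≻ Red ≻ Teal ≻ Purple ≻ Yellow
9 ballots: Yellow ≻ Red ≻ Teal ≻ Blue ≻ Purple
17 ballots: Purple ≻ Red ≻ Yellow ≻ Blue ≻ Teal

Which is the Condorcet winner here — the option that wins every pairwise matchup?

Purple vs Teal: 57–41
Purple vs Blue: 58–40
Purple vs Red: 57–41
Purple vs Yellow: 62–36
Purple beats every other option.

Purple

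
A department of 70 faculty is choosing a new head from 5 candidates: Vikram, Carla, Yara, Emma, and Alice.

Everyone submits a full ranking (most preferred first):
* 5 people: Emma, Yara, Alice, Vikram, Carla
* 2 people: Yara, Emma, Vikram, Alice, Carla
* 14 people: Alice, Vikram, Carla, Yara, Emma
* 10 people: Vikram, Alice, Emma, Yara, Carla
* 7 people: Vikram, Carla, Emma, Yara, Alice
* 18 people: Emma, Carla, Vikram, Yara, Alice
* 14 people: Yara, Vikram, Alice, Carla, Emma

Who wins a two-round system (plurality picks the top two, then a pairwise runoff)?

Vikram

Round 1 first-place votes: Vikram 17, Carla 0, Yara 16, Emma 23, Alice 14. Emma and Vikram advance.
Runoff: Emma is ranked above Vikram on 25 ballots, Vikram above Emma on 45.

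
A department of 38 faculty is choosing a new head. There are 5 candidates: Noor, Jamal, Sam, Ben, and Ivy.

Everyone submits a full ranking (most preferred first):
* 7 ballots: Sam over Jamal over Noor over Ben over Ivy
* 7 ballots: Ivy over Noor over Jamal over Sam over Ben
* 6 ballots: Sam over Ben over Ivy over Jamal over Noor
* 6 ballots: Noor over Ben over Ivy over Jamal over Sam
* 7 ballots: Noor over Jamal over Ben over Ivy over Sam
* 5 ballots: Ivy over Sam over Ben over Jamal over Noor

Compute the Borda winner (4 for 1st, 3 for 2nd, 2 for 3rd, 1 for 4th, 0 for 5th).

Noor: 7×2 + 7×3 + 6×0 + 6×4 + 7×4 + 5×0 = 87
Jamal: 7×3 + 7×2 + 6×1 + 6×1 + 7×3 + 5×1 = 73
Sam: 7×4 + 7×1 + 6×4 + 6×0 + 7×0 + 5×3 = 74
Ben: 7×1 + 7×0 + 6×3 + 6×3 + 7×2 + 5×2 = 67
Ivy: 7×0 + 7×4 + 6×2 + 6×2 + 7×1 + 5×4 = 79

Noor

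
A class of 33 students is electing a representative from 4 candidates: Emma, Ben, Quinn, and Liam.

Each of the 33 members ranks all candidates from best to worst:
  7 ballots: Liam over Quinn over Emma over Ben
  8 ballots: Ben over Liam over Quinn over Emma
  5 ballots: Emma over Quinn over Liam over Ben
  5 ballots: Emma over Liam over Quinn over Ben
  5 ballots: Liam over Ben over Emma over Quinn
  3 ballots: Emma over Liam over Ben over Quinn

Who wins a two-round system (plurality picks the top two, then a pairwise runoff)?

Liam

Round 1 first-place votes: Emma 13, Ben 8, Quinn 0, Liam 12. Emma and Liam advance.
Runoff: Emma is ranked above Liam on 13 ballots, Liam above Emma on 20.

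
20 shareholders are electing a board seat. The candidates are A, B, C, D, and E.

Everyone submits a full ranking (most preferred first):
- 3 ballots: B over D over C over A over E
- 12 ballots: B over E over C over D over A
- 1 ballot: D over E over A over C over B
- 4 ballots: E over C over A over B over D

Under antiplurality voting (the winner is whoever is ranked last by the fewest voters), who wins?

Last-place votes: A 12, B 1, C 0, D 4, E 3.

C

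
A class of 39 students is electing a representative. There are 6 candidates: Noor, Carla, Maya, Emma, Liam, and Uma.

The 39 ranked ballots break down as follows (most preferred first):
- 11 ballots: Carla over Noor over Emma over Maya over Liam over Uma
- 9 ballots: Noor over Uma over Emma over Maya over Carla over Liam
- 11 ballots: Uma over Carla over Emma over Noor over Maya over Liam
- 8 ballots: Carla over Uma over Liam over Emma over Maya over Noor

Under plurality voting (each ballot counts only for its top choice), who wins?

Carla

First-place votes: Noor 9, Carla 19, Maya 0, Emma 0, Liam 0, Uma 11.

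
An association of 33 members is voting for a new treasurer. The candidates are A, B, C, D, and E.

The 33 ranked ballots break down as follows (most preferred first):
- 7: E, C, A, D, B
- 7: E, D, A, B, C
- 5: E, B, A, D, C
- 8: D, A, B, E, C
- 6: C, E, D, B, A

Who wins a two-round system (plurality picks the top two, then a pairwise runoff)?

E

Round 1 first-place votes: A 0, B 0, C 6, D 8, E 19. E and D advance.
Runoff: E is ranked above D on 25 ballots, D above E on 8.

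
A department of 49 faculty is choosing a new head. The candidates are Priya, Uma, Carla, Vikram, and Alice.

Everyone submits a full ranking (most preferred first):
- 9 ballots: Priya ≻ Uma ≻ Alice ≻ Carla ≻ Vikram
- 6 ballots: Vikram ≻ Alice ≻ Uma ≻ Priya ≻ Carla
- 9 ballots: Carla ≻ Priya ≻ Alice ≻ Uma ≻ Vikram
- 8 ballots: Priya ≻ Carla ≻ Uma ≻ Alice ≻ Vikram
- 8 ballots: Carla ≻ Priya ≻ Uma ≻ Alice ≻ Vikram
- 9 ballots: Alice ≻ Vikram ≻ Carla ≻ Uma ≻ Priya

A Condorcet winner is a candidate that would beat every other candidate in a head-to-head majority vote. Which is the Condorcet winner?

Carla

Carla vs Priya: 26–23
Carla vs Uma: 34–15
Carla vs Vikram: 34–15
Carla vs Alice: 25–24
Carla beats every other candidate.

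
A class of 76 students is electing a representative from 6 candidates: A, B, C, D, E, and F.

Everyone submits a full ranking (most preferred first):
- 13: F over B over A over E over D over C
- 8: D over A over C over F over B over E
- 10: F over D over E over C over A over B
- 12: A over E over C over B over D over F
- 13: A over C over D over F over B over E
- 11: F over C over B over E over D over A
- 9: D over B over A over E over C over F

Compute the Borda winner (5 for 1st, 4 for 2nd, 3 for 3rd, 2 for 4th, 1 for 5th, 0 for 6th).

A: 13×3 + 8×4 + 10×1 + 12×5 + 13×5 + 11×0 + 9×3 = 233
B: 13×4 + 8×1 + 10×0 + 12×2 + 13×1 + 11×3 + 9×4 = 166
C: 13×0 + 8×3 + 10×2 + 12×3 + 13×4 + 11×4 + 9×1 = 185
D: 13×1 + 8×5 + 10×4 + 12×1 + 13×3 + 11×1 + 9×5 = 200
E: 13×2 + 8×0 + 10×3 + 12×4 + 13×0 + 11×2 + 9×2 = 144
F: 13×5 + 8×2 + 10×5 + 12×0 + 13×2 + 11×5 + 9×0 = 212

A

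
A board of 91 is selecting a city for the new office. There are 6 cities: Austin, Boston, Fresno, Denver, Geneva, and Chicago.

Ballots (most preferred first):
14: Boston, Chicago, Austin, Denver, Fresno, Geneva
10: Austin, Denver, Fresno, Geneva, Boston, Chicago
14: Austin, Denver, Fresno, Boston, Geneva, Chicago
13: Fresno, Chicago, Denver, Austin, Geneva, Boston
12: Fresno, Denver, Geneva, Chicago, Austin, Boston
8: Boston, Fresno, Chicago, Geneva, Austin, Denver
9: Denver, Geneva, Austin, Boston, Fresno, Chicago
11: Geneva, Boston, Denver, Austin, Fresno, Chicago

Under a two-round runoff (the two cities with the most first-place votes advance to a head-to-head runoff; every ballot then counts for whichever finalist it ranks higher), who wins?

Austin

Round 1 first-place votes: Austin 24, Boston 22, Fresno 25, Denver 9, Geneva 11, Chicago 0. Fresno and Austin advance.
Runoff: Fresno is ranked above Austin on 33 ballots, Austin above Fresno on 58.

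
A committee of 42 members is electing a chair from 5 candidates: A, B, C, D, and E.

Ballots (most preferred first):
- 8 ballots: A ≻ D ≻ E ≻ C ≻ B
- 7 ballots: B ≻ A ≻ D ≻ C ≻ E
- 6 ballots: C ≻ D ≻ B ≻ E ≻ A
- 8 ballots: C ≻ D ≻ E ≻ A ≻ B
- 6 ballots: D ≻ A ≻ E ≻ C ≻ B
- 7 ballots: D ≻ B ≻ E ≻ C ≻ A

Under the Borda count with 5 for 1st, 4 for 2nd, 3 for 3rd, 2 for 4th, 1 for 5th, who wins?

D

A: 8×5 + 7×4 + 6×1 + 8×2 + 6×4 + 7×1 = 121
B: 8×1 + 7×5 + 6×3 + 8×1 + 6×1 + 7×4 = 103
C: 8×2 + 7×2 + 6×5 + 8×5 + 6×2 + 7×2 = 126
D: 8×4 + 7×3 + 6×4 + 8×4 + 6×5 + 7×5 = 174
E: 8×3 + 7×1 + 6×2 + 8×3 + 6×3 + 7×3 = 106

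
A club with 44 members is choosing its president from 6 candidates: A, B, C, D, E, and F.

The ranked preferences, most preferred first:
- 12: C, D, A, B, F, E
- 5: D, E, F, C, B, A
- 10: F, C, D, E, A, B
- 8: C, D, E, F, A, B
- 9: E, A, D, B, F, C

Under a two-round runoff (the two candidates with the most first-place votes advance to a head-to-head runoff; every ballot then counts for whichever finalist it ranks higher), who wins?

Round 1 first-place votes: A 0, B 0, C 20, D 5, E 9, F 10. C and F advance.
Runoff: C is ranked above F on 20 ballots, F above C on 24.

F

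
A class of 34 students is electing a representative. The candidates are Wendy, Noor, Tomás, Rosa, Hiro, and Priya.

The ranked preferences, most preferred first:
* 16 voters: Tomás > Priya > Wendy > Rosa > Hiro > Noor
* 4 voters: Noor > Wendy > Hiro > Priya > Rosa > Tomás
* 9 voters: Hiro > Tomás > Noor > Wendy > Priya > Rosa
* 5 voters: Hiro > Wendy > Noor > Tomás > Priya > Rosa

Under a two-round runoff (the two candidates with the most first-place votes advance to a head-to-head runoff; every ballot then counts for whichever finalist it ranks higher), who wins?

Hiro

Round 1 first-place votes: Wendy 0, Noor 4, Tomás 16, Rosa 0, Hiro 14, Priya 0. Tomás and Hiro advance.
Runoff: Tomás is ranked above Hiro on 16 ballots, Hiro above Tomás on 18.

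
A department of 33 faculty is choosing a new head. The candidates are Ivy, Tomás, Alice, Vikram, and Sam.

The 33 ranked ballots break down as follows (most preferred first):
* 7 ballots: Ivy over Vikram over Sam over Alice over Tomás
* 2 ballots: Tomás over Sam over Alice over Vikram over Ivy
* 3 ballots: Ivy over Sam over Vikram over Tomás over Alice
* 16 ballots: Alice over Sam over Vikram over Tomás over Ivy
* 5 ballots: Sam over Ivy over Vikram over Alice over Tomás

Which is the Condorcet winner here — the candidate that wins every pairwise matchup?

Sam

Sam vs Ivy: 23–10
Sam vs Tomás: 31–2
Sam vs Alice: 17–16
Sam vs Vikram: 26–7
Sam beats every other candidate.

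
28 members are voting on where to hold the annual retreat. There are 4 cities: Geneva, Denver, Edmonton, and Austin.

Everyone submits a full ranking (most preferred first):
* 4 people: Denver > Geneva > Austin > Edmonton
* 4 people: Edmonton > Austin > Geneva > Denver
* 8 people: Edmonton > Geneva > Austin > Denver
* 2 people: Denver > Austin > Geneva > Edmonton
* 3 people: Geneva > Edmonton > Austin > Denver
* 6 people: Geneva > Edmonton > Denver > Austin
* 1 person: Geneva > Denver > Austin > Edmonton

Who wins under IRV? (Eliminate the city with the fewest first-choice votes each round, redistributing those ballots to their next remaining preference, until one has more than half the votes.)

Round 1: Geneva 10, Denver 6, Edmonton 12, Austin 0. Austin eliminated.
Round 2: Geneva 10, Denver 6, Edmonton 12. Denver eliminated.
Round 3: Geneva 16, Edmonton 12. Geneva has a majority (≥15).

Geneva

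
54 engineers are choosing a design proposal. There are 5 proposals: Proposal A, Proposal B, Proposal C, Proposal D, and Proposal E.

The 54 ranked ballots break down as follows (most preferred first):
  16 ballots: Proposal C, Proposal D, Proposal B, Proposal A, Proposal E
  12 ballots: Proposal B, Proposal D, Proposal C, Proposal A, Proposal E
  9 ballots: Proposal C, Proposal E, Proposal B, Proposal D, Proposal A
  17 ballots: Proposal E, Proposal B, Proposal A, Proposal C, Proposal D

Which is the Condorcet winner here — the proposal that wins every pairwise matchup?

Proposal B vs Proposal A: 54–0
Proposal B vs Proposal C: 29–25
Proposal B vs Proposal D: 38–16
Proposal B vs Proposal E: 28–26
Proposal B beats every other proposal.

Proposal B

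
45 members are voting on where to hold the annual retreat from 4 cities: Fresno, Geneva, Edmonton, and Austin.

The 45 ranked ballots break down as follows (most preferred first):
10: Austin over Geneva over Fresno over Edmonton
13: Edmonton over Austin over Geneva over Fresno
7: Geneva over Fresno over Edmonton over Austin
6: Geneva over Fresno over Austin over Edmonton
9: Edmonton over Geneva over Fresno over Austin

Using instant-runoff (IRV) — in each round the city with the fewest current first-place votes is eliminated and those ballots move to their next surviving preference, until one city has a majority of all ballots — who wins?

Round 1: Fresno 0, Geneva 13, Edmonton 22, Austin 10. Fresno eliminated.
Round 2: Geneva 13, Edmonton 22, Austin 10. Austin eliminated.
Round 3: Geneva 23, Edmonton 22. Geneva has a majority (≥23).

Geneva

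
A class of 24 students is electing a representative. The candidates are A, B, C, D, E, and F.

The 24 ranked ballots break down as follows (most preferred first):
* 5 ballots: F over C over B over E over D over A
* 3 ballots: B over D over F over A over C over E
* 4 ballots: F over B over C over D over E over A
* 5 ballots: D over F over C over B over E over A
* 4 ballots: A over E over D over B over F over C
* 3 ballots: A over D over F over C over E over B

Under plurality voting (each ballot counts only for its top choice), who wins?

First-place votes: A 7, B 3, C 0, D 5, E 0, F 9.

F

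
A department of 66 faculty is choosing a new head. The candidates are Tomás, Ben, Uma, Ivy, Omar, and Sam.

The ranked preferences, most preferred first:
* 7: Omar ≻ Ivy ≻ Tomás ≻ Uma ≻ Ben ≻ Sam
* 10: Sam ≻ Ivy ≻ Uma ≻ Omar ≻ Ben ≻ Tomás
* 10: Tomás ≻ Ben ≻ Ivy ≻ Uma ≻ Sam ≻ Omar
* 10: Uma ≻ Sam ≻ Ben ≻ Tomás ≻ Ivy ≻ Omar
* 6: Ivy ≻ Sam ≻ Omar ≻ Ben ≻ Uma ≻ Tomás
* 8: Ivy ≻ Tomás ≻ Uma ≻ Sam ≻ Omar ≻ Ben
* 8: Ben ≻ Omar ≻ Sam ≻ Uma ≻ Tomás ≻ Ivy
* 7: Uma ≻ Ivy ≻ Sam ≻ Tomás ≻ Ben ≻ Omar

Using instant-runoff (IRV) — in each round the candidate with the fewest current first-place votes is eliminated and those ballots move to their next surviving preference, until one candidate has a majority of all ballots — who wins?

Round 1: Tomás 10, Ben 8, Uma 17, Ivy 14, Omar 7, Sam 10. Omar eliminated.
Round 2: Tomás 10, Ben 8, Uma 17, Ivy 21, Sam 10. Ben eliminated.
Round 3: Tomás 10, Uma 17, Ivy 21, Sam 18. Tomás eliminated.
Round 4: Uma 17, Ivy 31, Sam 18. Uma eliminated.
Round 5: Ivy 38, Sam 28. Ivy has a majority (≥34).

Ivy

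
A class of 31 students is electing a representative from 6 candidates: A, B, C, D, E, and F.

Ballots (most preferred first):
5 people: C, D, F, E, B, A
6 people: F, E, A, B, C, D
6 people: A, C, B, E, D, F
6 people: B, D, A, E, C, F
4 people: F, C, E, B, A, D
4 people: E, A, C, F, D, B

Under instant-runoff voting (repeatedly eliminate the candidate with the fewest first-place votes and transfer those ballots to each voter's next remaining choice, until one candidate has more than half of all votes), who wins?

Round 1: A 6, B 6, C 5, D 0, E 4, F 10. D eliminated.
Round 2: A 6, B 6, C 5, E 4, F 10. E eliminated.
Round 3: A 10, B 6, C 5, F 10. C eliminated.
Round 4: A 10, B 6, F 15. B eliminated.
Round 5: A 16, F 15. A has a majority (≥16).

A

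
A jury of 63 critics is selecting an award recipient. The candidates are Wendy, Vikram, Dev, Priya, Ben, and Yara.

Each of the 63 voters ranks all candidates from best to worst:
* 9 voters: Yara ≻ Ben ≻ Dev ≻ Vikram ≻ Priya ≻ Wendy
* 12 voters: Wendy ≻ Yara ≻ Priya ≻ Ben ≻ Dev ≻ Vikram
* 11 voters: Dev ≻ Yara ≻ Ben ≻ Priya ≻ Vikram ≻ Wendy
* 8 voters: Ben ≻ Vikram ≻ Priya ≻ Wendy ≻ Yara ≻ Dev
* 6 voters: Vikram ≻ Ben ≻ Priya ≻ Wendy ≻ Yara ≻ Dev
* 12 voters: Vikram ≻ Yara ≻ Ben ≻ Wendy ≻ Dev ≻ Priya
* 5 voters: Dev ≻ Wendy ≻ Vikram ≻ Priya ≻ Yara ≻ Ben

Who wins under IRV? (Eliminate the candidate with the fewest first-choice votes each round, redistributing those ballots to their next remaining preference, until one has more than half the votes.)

Dev

Round 1: Wendy 12, Vikram 18, Dev 16, Priya 0, Ben 8, Yara 9. Priya eliminated.
Round 2: Wendy 12, Vikram 18, Dev 16, Ben 8, Yara 9. Ben eliminated.
Round 3: Wendy 12, Vikram 26, Dev 16, Yara 9. Yara eliminated.
Round 4: Wendy 12, Vikram 26, Dev 25. Wendy eliminated.
Round 5: Vikram 26, Dev 37. Dev has a majority (≥32).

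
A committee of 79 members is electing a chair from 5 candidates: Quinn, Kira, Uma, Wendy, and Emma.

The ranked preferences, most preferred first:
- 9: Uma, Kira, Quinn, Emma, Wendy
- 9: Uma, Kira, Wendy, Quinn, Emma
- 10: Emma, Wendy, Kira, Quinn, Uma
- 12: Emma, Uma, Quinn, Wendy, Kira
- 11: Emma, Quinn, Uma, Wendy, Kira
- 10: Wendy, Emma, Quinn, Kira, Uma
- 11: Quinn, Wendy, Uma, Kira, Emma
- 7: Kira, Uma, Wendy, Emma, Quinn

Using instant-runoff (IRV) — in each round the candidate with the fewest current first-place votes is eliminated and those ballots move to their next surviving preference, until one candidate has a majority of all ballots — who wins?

Emma

Round 1: Quinn 11, Kira 7, Uma 18, Wendy 10, Emma 33. Kira eliminated.
Round 2: Quinn 11, Uma 25, Wendy 10, Emma 33. Wendy eliminated.
Round 3: Quinn 11, Uma 25, Emma 43. Emma has a majority (≥40).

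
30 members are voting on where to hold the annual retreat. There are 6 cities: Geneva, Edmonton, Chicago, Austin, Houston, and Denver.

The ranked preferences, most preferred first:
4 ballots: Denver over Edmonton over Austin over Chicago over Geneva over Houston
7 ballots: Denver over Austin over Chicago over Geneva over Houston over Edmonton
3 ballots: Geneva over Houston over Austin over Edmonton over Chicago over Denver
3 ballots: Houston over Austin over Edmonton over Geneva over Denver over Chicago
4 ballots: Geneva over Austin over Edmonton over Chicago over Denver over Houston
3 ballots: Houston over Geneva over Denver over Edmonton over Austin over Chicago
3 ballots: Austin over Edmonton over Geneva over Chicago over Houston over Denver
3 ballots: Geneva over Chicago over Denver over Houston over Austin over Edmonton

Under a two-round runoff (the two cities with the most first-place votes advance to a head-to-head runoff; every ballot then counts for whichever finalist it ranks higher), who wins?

Round 1 first-place votes: Geneva 10, Edmonton 0, Chicago 0, Austin 3, Houston 6, Denver 11. Denver and Geneva advance.
Runoff: Denver is ranked above Geneva on 11 ballots, Geneva above Denver on 19.

Geneva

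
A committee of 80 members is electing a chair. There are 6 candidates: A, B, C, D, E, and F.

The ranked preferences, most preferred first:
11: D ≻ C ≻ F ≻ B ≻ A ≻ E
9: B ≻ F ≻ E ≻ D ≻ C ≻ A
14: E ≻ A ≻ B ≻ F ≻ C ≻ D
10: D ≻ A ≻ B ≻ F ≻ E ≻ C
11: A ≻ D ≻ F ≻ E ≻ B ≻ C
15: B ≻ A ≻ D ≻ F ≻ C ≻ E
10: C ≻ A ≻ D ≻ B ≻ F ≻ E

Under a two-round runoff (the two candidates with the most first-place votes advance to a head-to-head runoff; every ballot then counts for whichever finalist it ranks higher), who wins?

Round 1 first-place votes: A 11, B 24, C 10, D 21, E 14, F 0. B and D advance.
Runoff: B is ranked above D on 38 ballots, D above B on 42.

D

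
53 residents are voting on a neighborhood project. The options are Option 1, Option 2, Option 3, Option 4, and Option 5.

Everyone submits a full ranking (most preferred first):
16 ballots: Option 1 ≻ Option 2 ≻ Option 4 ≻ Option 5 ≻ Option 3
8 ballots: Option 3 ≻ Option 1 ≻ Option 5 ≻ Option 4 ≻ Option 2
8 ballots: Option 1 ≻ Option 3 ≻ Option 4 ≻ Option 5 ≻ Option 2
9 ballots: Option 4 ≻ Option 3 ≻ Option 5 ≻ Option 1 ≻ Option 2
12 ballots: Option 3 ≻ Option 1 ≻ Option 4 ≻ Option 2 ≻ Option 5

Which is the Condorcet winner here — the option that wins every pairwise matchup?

Option 3

Option 3 vs Option 1: 29–24
Option 3 vs Option 2: 37–16
Option 3 vs Option 4: 28–25
Option 3 vs Option 5: 37–16
Option 3 beats every other option.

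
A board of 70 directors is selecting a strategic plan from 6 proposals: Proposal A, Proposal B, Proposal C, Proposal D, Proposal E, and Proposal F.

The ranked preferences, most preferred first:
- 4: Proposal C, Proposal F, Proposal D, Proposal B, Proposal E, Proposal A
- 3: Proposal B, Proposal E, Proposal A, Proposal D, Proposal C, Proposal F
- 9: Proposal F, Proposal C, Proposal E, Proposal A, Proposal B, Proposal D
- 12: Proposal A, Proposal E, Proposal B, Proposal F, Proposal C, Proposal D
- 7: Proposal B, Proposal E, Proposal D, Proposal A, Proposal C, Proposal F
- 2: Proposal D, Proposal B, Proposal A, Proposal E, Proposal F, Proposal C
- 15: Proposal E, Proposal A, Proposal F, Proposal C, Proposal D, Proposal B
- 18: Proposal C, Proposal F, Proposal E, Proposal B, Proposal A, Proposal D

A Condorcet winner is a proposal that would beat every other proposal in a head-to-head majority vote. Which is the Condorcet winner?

Proposal E vs Proposal A: 56–14
Proposal E vs Proposal B: 54–16
Proposal E vs Proposal C: 39–31
Proposal E vs Proposal D: 64–6
Proposal E vs Proposal F: 39–31
Proposal E beats every other proposal.

Proposal E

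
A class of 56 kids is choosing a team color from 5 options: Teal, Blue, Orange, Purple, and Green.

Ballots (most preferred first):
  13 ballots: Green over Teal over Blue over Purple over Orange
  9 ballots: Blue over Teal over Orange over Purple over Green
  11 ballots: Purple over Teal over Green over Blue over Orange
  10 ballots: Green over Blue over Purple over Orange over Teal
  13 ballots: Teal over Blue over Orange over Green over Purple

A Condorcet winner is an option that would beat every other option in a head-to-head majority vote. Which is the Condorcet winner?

Teal vs Blue: 37–19
Teal vs Orange: 46–10
Teal vs Purple: 35–21
Teal vs Green: 33–23
Teal beats every other option.

Teal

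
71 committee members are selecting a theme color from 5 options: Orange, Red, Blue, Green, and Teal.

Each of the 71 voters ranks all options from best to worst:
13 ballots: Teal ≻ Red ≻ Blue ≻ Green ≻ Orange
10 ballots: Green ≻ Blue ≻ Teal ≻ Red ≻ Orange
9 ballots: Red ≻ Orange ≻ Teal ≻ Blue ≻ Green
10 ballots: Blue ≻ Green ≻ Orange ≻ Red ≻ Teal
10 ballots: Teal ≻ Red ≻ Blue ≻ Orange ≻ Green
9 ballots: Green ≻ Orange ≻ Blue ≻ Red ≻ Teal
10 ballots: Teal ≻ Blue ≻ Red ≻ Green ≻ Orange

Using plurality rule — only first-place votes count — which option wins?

First-place votes: Orange 0, Red 9, Blue 10, Green 19, Teal 33.

Teal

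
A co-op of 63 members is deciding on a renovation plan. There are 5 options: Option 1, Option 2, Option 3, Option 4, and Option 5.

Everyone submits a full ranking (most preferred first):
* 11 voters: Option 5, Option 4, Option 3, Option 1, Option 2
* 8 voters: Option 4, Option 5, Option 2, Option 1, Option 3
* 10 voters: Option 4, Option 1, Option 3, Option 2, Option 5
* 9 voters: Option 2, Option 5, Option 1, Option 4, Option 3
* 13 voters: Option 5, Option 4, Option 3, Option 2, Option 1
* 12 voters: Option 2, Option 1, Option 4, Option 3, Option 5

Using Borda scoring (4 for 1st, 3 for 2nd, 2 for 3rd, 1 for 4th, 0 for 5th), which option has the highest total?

Option 4

Option 1: 11×1 + 8×1 + 10×3 + 9×2 + 13×0 + 12×3 = 103
Option 2: 11×0 + 8×2 + 10×1 + 9×4 + 13×1 + 12×4 = 123
Option 3: 11×2 + 8×0 + 10×2 + 9×0 + 13×2 + 12×1 = 80
Option 4: 11×3 + 8×4 + 10×4 + 9×1 + 13×3 + 12×2 = 177
Option 5: 11×4 + 8×3 + 10×0 + 9×3 + 13×4 + 12×0 = 147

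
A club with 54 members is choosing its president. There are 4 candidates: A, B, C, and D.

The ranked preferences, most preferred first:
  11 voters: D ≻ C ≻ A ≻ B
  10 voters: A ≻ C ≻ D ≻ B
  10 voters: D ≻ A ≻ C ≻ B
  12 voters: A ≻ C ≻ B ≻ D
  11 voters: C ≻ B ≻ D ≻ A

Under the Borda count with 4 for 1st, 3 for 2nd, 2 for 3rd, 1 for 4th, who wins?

A: 11×2 + 10×4 + 10×3 + 12×4 + 11×1 = 151
B: 11×1 + 10×1 + 10×1 + 12×2 + 11×3 = 88
C: 11×3 + 10×3 + 10×2 + 12×3 + 11×4 = 163
D: 11×4 + 10×2 + 10×4 + 12×1 + 11×2 = 138

C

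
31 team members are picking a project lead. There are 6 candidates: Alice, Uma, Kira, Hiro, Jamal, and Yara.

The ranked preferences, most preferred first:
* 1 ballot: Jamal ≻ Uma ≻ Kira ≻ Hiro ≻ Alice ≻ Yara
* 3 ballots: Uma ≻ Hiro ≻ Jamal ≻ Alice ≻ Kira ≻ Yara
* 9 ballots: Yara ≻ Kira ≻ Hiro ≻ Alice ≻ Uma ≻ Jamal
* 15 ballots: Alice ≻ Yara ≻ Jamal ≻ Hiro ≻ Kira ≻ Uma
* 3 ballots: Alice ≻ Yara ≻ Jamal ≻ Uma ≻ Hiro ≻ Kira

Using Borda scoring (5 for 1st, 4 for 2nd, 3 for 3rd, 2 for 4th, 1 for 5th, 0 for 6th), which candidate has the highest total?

Alice: 1×1 + 3×2 + 9×2 + 15×5 + 3×5 = 115
Uma: 1×4 + 3×5 + 9×1 + 15×0 + 3×2 = 34
Kira: 1×3 + 3×1 + 9×4 + 15×1 + 3×0 = 57
Hiro: 1×2 + 3×4 + 9×3 + 15×2 + 3×1 = 74
Jamal: 1×5 + 3×3 + 9×0 + 15×3 + 3×3 = 68
Yara: 1×0 + 3×0 + 9×5 + 15×4 + 3×4 = 117

Yara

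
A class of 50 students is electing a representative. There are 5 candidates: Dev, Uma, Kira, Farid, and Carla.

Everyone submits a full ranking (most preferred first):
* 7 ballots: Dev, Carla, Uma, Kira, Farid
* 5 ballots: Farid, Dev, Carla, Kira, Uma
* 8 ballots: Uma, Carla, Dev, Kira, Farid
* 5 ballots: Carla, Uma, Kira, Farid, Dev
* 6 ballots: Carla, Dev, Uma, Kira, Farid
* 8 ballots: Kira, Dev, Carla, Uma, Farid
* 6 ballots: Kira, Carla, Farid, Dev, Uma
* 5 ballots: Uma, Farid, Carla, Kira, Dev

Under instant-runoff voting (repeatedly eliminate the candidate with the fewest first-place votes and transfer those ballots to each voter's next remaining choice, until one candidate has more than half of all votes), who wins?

Dev

Round 1: Dev 7, Uma 13, Kira 14, Farid 5, Carla 11. Farid eliminated.
Round 2: Dev 12, Uma 13, Kira 14, Carla 11. Carla eliminated.
Round 3: Dev 18, Uma 18, Kira 14. Kira eliminated.
Round 4: Dev 32, Uma 18. Dev has a majority (≥26).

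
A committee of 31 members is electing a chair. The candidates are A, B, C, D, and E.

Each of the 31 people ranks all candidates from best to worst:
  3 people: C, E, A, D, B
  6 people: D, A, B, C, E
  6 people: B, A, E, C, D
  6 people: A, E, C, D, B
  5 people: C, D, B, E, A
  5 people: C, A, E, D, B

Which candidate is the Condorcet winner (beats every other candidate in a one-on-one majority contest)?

A

A vs B: 20–11
A vs C: 18–13
A vs D: 20–11
A vs E: 23–8
A beats every other candidate.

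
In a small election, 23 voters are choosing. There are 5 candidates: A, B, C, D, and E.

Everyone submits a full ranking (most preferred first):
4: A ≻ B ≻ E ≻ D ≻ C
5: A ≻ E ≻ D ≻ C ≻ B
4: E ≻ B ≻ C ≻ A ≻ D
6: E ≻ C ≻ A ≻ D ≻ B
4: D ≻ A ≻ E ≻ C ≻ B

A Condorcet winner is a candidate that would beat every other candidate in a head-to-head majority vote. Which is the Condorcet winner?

A vs B: 19–4
A vs C: 13–10
A vs D: 19–4
A vs E: 13–10
A beats every other candidate.

A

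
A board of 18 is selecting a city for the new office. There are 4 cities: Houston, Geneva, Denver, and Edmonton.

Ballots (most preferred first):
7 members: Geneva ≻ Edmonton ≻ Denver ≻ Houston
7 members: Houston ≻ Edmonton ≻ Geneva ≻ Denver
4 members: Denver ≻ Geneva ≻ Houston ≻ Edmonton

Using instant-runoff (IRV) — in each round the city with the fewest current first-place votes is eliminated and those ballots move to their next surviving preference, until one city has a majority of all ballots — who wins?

Round 1: Houston 7, Geneva 7, Denver 4, Edmonton 0. Edmonton eliminated.
Round 2: Houston 7, Geneva 7, Denver 4. Denver eliminated.
Round 3: Houston 7, Geneva 11. Geneva has a majority (≥10).

Geneva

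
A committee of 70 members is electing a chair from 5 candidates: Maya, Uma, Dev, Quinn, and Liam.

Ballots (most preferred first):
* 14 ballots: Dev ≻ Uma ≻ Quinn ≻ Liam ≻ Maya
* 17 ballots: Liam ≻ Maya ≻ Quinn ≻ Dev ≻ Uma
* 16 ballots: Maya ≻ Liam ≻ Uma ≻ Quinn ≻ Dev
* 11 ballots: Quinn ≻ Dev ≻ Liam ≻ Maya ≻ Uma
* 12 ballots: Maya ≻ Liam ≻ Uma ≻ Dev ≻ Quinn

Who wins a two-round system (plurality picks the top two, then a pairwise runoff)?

Round 1 first-place votes: Maya 28, Uma 0, Dev 14, Quinn 11, Liam 17. Maya and Liam advance.
Runoff: Maya is ranked above Liam on 28 ballots, Liam above Maya on 42.

Liam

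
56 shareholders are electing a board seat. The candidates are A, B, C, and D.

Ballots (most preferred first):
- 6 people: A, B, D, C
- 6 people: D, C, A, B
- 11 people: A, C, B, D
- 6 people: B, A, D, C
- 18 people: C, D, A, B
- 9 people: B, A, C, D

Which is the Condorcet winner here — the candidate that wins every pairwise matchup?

A

A vs B: 41–15
A vs C: 32–24
A vs D: 32–24
A beats every other candidate.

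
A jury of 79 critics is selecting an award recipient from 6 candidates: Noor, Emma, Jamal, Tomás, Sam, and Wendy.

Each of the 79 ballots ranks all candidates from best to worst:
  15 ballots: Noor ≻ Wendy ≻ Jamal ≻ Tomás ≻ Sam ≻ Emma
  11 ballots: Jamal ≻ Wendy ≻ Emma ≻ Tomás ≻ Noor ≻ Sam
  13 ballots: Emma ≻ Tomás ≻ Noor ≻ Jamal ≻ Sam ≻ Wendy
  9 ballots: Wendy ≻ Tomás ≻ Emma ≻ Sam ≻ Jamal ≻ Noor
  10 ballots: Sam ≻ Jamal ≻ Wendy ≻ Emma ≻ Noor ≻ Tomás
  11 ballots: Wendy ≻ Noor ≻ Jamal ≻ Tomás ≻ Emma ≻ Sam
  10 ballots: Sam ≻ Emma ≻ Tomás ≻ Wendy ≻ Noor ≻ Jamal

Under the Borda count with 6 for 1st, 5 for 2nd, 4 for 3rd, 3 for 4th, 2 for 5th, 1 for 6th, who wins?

Wendy

Noor: 15×6 + 11×2 + 13×4 + 9×1 + 10×2 + 11×5 + 10×2 = 268
Emma: 15×1 + 11×4 + 13×6 + 9×4 + 10×3 + 11×2 + 10×5 = 275
Jamal: 15×4 + 11×6 + 13×3 + 9×2 + 10×5 + 11×4 + 10×1 = 287
Tomás: 15×3 + 11×3 + 13×5 + 9×5 + 10×1 + 11×3 + 10×4 = 271
Sam: 15×2 + 11×1 + 13×2 + 9×3 + 10×6 + 11×1 + 10×6 = 225
Wendy: 15×5 + 11×5 + 13×1 + 9×6 + 10×4 + 11×6 + 10×3 = 333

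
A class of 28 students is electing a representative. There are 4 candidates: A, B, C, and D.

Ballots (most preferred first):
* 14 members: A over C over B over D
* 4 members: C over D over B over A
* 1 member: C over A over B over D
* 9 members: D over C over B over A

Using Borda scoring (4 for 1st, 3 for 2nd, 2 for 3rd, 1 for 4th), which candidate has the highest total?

A: 14×4 + 4×1 + 1×3 + 9×1 = 72
B: 14×2 + 4×2 + 1×2 + 9×2 = 56
C: 14×3 + 4×4 + 1×4 + 9×3 = 89
D: 14×1 + 4×3 + 1×1 + 9×4 = 63

C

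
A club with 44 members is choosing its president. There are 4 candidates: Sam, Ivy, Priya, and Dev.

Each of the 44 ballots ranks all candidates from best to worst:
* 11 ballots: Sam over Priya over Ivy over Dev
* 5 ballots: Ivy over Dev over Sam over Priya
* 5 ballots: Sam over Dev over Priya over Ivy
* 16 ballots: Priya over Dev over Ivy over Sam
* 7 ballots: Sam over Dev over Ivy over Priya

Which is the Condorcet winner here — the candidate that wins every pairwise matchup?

Sam vs Ivy: 23–21
Sam vs Priya: 28–16
Sam vs Dev: 23–21
Sam beats every other candidate.

Sam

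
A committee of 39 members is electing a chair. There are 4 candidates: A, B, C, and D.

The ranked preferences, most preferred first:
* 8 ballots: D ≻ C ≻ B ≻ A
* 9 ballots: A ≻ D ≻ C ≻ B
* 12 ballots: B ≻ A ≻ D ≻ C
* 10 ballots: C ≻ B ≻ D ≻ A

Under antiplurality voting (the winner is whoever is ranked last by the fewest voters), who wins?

Last-place votes: A 18, B 9, C 12, D 0.

D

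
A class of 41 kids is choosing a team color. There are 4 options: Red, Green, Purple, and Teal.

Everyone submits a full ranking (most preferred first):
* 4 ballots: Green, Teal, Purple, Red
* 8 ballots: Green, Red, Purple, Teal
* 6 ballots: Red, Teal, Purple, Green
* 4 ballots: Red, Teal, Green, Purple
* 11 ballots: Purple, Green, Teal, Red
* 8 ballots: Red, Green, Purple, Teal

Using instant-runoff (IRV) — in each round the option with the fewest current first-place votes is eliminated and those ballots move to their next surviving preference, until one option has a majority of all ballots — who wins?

Round 1: Red 18, Green 12, Purple 11, Teal 0. Teal eliminated.
Round 2: Red 18, Green 12, Purple 11. Purple eliminated.
Round 3: Red 18, Green 23. Green has a majority (≥21).

Green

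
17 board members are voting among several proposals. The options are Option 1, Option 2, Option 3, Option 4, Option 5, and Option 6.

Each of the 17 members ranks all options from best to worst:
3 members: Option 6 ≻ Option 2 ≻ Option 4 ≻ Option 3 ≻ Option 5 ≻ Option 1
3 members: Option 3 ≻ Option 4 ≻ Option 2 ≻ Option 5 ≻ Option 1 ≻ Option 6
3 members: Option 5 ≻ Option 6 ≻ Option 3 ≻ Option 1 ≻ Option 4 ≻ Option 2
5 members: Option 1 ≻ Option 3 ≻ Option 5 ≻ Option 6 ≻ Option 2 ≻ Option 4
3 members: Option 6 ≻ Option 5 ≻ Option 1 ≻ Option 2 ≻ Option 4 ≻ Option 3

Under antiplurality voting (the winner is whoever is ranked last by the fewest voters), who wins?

Last-place votes: Option 1 3, Option 2 3, Option 3 3, Option 4 5, Option 5 0, Option 6 3.

Option 5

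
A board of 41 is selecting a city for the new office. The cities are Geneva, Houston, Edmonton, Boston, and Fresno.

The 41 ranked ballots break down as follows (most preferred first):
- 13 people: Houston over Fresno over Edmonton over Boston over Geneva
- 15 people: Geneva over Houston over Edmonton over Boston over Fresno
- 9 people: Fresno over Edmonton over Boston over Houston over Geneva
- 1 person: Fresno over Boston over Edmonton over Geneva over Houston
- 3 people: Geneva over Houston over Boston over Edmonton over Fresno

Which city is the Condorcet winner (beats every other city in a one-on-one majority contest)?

Houston

Houston vs Geneva: 22–19
Houston vs Edmonton: 31–10
Houston vs Boston: 31–10
Houston vs Fresno: 31–10
Houston beats every other city.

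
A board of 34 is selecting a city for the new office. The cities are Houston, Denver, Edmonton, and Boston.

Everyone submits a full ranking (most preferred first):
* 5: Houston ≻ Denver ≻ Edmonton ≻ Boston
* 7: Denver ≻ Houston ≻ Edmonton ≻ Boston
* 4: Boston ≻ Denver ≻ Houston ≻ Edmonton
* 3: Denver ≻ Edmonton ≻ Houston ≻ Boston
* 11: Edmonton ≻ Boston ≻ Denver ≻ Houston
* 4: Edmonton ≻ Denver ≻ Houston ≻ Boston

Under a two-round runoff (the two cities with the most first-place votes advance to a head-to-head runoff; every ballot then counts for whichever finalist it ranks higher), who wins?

Denver

Round 1 first-place votes: Houston 5, Denver 10, Edmonton 15, Boston 4. Edmonton and Denver advance.
Runoff: Edmonton is ranked above Denver on 15 ballots, Denver above Edmonton on 19.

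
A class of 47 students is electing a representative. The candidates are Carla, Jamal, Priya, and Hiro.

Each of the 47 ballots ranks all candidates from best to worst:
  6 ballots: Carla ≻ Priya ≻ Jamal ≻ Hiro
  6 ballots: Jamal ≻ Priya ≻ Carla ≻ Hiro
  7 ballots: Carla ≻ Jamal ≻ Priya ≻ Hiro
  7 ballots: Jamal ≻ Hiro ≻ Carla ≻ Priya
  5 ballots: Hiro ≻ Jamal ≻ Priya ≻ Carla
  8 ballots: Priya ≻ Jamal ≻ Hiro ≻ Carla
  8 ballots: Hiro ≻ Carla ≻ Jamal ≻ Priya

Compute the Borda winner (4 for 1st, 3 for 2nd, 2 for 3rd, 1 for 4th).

Carla: 6×4 + 6×2 + 7×4 + 7×2 + 5×1 + 8×1 + 8×3 = 115
Jamal: 6×2 + 6×4 + 7×3 + 7×4 + 5×3 + 8×3 + 8×2 = 140
Priya: 6×3 + 6×3 + 7×2 + 7×1 + 5×2 + 8×4 + 8×1 = 107
Hiro: 6×1 + 6×1 + 7×1 + 7×3 + 5×4 + 8×2 + 8×4 = 108

Jamal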